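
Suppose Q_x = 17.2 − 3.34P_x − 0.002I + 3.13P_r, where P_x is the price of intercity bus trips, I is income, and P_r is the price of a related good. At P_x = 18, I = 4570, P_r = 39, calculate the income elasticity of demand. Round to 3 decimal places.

-0.131

Evaluating quantity at (P_x, I, P_r) gives Q_x = 17.2 − 3.34(18) − 0.002(4570) + 3.13(39) = 17.2 − 60.12 − 9.14 + 122.07 = 70.01.
∂Q_x/∂I = −0.002, so E_I = -0.002·(4570/70.01) ≈ -0.131.
E_I < 0: inferior good.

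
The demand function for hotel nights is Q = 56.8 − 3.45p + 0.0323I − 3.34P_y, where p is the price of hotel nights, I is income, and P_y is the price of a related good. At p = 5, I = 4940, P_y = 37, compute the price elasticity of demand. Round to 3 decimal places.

At the given point, Q = 56.8 − 3.45(5) + 0.0323(4940) − 3.34(37) = 56.8 − 17.25 + 159.562 − 123.58 = 75.532.
∂Q/∂p = −3.45, so E_p = (−3.45)·(5/75.532) ≈ -0.228.
|E_p| < 1: demand is inelastic.

-0.228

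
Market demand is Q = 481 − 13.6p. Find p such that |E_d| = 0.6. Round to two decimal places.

13.26

Set −bp/(a − bp) = −0.6 ⇒ bp = 0.6(a − bp) ⇒ bp(1+0.6) = 0.6·a.
p = 0.6·481/(13.6·1.6) ≈ 13.26.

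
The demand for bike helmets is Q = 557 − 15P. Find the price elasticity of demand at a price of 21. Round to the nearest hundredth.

At P = 21, Q = 242.
dQ/dP = −15.
Point elasticity E = (dQ/dP)·(P/Q) = -15 × 21/242 ≈ -1.30.
|E| > 1, so demand is elastic at this price.

-1.30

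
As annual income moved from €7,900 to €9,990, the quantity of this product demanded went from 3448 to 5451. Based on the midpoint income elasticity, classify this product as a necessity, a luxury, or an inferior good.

%ΔQ = (5451 − 3448)/[(3448+5451)/2] = 2003/4449.5 ≈ 0.4502.
%ΔI = (9,990 − 7,900)/[(7,900+9,990)/2] = 2090/8945 ≈ 0.2337.
E_I = %ΔQ/%ΔI ≈ 1.927.
E_I > 1: normal good (luxury).

luxury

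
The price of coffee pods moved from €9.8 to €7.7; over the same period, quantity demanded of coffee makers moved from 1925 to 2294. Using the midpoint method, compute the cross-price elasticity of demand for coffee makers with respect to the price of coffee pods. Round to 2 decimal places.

%ΔQ_x = (2294 − 1925)/[(1925+2294)/2] = 369/2109.5 ≈ 0.1749.
%ΔP_y = (7.7 − 9.8)/[(9.8+7.7)/2] ≈ -0.2400.
E_xy = 0.1749/-0.2400 ≈ -0.73.
E_xy < 0, so coffee makers and coffee pods are complements.

-0.73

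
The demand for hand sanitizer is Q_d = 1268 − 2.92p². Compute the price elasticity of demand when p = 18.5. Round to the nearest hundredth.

-7.44

At p = 18.5, Q_d = 268.63.
dQ_d/dp = −2·2.92·p = −108.04.
Point elasticity E = (dQ_d/dp)·(p/Q_d) = -108.04 × 18.5/268.63 ≈ -7.44.
|E| > 1, so demand is elastic at this price.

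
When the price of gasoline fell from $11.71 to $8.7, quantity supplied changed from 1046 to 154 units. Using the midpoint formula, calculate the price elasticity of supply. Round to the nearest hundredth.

%Δq = (154 − 1046)/[(1046 + 154)/2] = -892/600 ≈ -1.4867.
%Δp = (8.7 − 11.71)/[(11.71 + 8.7)/2] = -3.01/10.205 ≈ -0.2950.
Arc elasticity E = %Δq/%Δp ≈ -1.4867/-0.2950 ≈ 5.04.
|E| > 1: supply is elastic over this range.

5.04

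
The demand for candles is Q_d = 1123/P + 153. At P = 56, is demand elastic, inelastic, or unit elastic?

At P = 56, Q_d = 173.0536.
dQ_d/dP = −1123/P² = −0.3581.
Point elasticity E = (dQ_d/dP)·(P/Q_d) = -0.3581 × 56/173.0536 ≈ -0.116.
|E| ≈ 0.116 < 1, so demand is inelastic.

inelastic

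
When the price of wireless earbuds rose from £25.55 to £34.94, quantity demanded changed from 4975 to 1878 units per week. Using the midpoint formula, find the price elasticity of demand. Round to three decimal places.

%Δq = (1878 − 4975)/[(4975 + 1878)/2] = -3097/3426.5 ≈ -0.9038.
%Δp = (34.94 − 25.55)/[(25.55 + 34.94)/2] = 9.39/30.245 ≈ 0.3105.
Arc elasticity E = %Δq/%Δp ≈ -0.9038/0.3105 ≈ -2.911.
|E| > 1: demand is elastic over this range.

-2.911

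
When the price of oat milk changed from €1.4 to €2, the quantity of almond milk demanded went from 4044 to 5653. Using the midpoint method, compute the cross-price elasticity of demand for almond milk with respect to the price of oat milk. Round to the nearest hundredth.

%ΔQ_x = (5653 − 4044)/[(4044+5653)/2] = 1609/4848.5 ≈ 0.3319.
%ΔP_y = (2 − 1.4)/[(1.4+2)/2] ≈ 0.3529.
E_xy = 0.3319/0.3529 ≈ 0.94.
E_xy > 0, so almond milk and oat milk are substitutes.

0.94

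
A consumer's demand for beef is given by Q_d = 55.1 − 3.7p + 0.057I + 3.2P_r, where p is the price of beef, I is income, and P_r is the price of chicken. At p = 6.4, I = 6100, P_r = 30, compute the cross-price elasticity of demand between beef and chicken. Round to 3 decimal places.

0.202

Substituting, Q_d = 55.1 − 3.7(6.4) + 0.057(6100) + 3.2(30) = 55.1 − 23.68 + 347.7 + 96 = 475.12.
∂Q_d/∂P_r = +3.2, so E_xy = 3.2·(30/475.12) ≈ 0.202.
E_xy > 0: the goods are substitutes.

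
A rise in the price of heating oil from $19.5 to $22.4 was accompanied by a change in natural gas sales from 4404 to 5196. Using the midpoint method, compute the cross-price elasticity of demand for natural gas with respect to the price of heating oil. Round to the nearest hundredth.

%ΔQ_x = (5196 − 4404)/[(4404+5196)/2] = 792/4800 ≈ 0.1650.
%ΔP_y = (22.4 − 19.5)/[(19.5+22.4)/2] ≈ 0.1384.
E_xy = 0.1650/0.1384 ≈ 1.19.
E_xy > 0, so natural gas and heating oil are substitutes.

1.19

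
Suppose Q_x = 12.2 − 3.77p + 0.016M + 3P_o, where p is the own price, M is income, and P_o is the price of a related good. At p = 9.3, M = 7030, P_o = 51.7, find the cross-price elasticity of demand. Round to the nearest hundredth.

At the given point, Q_x = 12.2 − 3.77(9.3) + 0.016(7030) + 3(51.7) = 12.2 − 35.061 + 112.48 + 155.1 = 244.719.
∂Q_x/∂P_o = +3, so E_xy = 3·(51.7/244.719) ≈ 0.63.
E_xy > 0: the goods are substitutes.

0.63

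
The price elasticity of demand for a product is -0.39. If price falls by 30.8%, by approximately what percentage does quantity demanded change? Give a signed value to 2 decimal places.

%ΔQ ≈ E × %ΔP = (-0.39) × (-30.8%) ≈ 12.01%.

12.01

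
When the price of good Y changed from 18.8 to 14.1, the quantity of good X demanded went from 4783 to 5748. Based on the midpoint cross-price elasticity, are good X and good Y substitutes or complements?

%ΔQ_x = (5748 − 4783)/[(4783+5748)/2] = 965/5265.5 ≈ 0.1833.
%ΔP_y = (14.1 − 18.8)/[(18.8+14.1)/2] ≈ -0.2857.
E_xy = 0.1833/-0.2857 ≈ -0.641.
E_xy < 0, so the goods are complements.

complements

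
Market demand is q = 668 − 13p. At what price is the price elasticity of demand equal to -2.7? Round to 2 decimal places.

37.50

Set −bp/(a − bp) = −2.7 ⇒ bp = 2.7(a − bp) ⇒ bp(1+2.7) = 2.7·a.
p = 2.7·668/(13·3.7) ≈ 37.50.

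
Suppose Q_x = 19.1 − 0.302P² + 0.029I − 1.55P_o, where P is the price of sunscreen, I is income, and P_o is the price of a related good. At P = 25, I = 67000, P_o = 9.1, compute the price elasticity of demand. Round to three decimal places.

-0.215

At the given point, Q_x = 19.1 − 0.302(25)² + 0.029(67000) − 1.55(9.1) = 19.1 − 188.75 + 1943 − 14.105 = 1759.245.
∂Q_x/∂P = −2·0.302·P = -15.1, so E_p = -15.1·(25/1759.245) ≈ -0.215.
|E_p| < 1: demand is inelastic.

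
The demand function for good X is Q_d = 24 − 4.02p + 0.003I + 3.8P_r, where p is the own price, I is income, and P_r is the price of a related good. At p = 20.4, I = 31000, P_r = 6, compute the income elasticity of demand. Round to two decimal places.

Evaluating quantity at (p, I, P_r) gives Q_d = 24 − 4.02(20.4) + 0.003(31000) + 3.8(6) = 24 − 82.008 + 93 + 22.8 = 57.792.
∂Q_d/∂I = +0.003, so E_I = 0.003·(31000/57.792) ≈ 1.61.
E_I > 1: normal good (luxury).

1.61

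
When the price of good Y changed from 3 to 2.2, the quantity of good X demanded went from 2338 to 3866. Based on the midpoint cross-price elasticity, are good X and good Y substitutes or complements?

%ΔQ_x = (3866 − 2338)/[(2338+3866)/2] = 1528/3102 ≈ 0.4926.
%ΔP_y = (2.2 − 3)/[(3+2.2)/2] ≈ -0.3077.
E_xy = 0.4926/-0.3077 ≈ -1.601.
E_xy < 0, so the goods are complements.

complements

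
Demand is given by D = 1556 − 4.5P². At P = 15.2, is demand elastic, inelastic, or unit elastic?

At P = 15.2, D = 516.32.
dD/dP = −2·4.5·P = −136.8.
Point elasticity E = (dD/dP)·(P/D) = -136.8 × 15.2/516.32 ≈ -4.027.
|E| ≈ 4.027 > 1, so demand is elastic.

elastic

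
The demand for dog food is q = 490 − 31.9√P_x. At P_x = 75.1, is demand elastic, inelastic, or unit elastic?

At P_x = 75.1, q = 213.5538.
dq/dP_x = −31.9/(2√P_x) = −31.9/(2·8.666).
Point elasticity E = (dq/dP_x)·(P_x/q) = -1.8405 × 75.1/213.5538 ≈ -0.647.
|E| ≈ 0.647 < 1, so demand is inelastic.

inelastic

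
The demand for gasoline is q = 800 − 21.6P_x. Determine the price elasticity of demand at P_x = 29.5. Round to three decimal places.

-3.914

At P_x = 29.5, q = 162.8.
dq/dP_x = −21.6.
Point elasticity E = (dq/dP_x)·(P_x/q) = -21.6 × 29.5/162.8 ≈ -3.914.
|E| > 1, so demand is elastic at this price.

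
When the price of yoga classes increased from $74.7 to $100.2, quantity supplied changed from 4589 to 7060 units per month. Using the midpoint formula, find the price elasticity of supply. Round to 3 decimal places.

%Δq = (7060 − 4589)/[(4589 + 7060)/2] = 2471/5824.5 ≈ 0.4242.
%Δp = (100.2 − 74.7)/[(74.7 + 100.2)/2] = 25.5/87.45 ≈ 0.2916.
Arc elasticity E = %Δq/%Δp ≈ 0.4242/0.2916 ≈ 1.455.
|E| > 1: supply is elastic over this range.

1.455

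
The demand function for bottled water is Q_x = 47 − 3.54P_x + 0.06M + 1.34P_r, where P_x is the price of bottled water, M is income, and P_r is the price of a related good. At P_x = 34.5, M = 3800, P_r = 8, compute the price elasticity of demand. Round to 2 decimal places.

-0.75

Substituting, Q_x = 47 − 3.54(34.5) + 0.06(3800) + 1.34(8) = 47 − 122.13 + 228 + 10.72 = 163.59.
∂Q_x/∂P_x = −3.54, so E_p = (−3.54)·(34.5/163.59) ≈ -0.75.
|E_p| < 1: demand is inelastic.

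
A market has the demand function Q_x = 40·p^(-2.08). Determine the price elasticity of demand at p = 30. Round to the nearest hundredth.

-2.08

For a Cobb–Douglas (constant-elasticity) form Q_x = A·p^α·…, the elasticity with respect to p equals the exponent α at every point.
Here the exponent on p is -2.08, so the price elasticity of demand is -2.08.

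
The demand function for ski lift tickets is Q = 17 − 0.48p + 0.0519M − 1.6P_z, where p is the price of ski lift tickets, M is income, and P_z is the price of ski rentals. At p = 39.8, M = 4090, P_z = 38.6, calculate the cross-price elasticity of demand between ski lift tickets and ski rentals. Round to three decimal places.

Evaluating quantity at (p, M, P_z) gives Q = 17 − 0.48(39.8) + 0.0519(4090) − 1.6(38.6) = 17 − 19.104 + 212.271 − 61.76 = 148.407.
∂Q/∂P_z = −1.6, so E_xy = -1.6·(38.6/148.407) ≈ -0.416.
E_xy < 0: the goods are complements.

-0.416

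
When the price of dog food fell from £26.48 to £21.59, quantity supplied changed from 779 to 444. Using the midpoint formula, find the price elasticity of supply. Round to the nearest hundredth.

2.69

%Δq = (444 − 779)/[(779 + 444)/2] = -335/611.5 ≈ -0.5478.
%Δp = (21.59 − 26.48)/[(26.48 + 21.59)/2] = -4.89/24.035 ≈ -0.2035.
Arc elasticity E = %Δq/%Δp ≈ -0.5478/-0.2035 ≈ 2.69.
|E| > 1: supply is elastic over this range.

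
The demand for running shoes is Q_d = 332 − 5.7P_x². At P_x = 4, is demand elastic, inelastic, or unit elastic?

inelastic

At P_x = 4, Q_d = 240.8.
dQ_d/dP_x = −2·5.7·P_x = −45.6.
Point elasticity E = (dQ_d/dP_x)·(P_x/Q_d) = -45.6 × 4/240.8 ≈ -0.757.
|E| ≈ 0.757 < 1, so demand is inelastic.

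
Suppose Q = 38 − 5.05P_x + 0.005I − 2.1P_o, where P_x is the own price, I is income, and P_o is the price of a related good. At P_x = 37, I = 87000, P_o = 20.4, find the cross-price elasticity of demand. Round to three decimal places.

-0.176

First evaluate Q: 38 − 5.05(37) + 0.005(87000) − 2.1(20.4) = 38 − 186.85 + 435 − 42.84 = 243.31.
∂Q/∂P_o = −2.1, so E_xy = -2.1·(20.4/243.31) ≈ -0.176.
E_xy < 0: the goods are complements.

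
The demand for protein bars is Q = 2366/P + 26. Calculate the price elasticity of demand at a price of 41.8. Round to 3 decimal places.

-0.685

At P = 41.8, Q = 82.6029.
dQ/dP = −2366/P² = −1.3541.
Point elasticity E = (dQ/dP)·(P/Q) = -1.3541 × 41.8/82.6029 ≈ -0.685.
|E| < 1, so demand is inelastic at this price.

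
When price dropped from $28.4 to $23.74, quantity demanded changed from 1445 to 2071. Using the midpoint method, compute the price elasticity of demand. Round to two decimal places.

-1.99

%ΔQ = (2071 − 1445)/[(1445 + 2071)/2] = 626/1758 ≈ 0.3561.
%Δp = (23.74 − 28.4)/[(28.4 + 23.74)/2] = -4.66/26.07 ≈ -0.1787.
Arc elasticity E = %ΔQ/%Δp ≈ 0.3561/-0.1787 ≈ -1.99.
|E| > 1: demand is elastic over this range.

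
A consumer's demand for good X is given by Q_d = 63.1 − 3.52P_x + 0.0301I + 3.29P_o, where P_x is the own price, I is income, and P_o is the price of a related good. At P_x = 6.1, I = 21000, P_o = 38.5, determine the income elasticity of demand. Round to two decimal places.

At the given point, Q_d = 63.1 − 3.52(6.1) + 0.0301(21000) + 3.29(38.5) = 63.1 − 21.472 + 632.1 + 126.665 = 800.393.
∂Q_d/∂I = +0.0301, so E_I = 0.0301·(21000/800.393) ≈ 0.79.
E_I ∈ (0,1): normal good (necessity).

0.79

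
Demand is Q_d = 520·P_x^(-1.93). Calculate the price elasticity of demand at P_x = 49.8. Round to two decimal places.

For a Cobb–Douglas (constant-elasticity) form Q_d = A·P_x^α·…, the elasticity with respect to P_x equals the exponent α at every point.
Here the exponent on P_x is -1.93, so the price elasticity of demand is -1.93.

-1.93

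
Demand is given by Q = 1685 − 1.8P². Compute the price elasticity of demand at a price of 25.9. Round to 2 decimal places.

At P = 25.9, Q = 477.542.
dQ/dP = −2·1.8·P = −93.24.
Point elasticity E = (dQ/dP)·(P/Q) = -93.24 × 25.9/477.542 ≈ -5.06.
|E| > 1, so demand is elastic at this price.

-5.06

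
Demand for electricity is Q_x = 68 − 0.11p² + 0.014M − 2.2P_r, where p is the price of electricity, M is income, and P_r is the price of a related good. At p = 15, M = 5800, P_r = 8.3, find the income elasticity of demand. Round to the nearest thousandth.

At the given point, Q_x = 68 − 0.11(15)² + 0.014(5800) − 2.2(8.3) = 68 − 24.75 + 81.2 − 18.26 = 106.19.
∂Q_x/∂M = +0.014, so E_I = 0.014·(5800/106.19) ≈ 0.765.
E_I ∈ (0,1): normal good (necessity).

0.765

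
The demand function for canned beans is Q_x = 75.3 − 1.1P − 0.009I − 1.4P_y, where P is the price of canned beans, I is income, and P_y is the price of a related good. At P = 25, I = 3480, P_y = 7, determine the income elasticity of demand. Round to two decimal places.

Substituting, Q_x = 75.3 − 1.1(25) − 0.009(3480) − 1.4(7) = 75.3 − 27.5 − 31.32 − 9.8 = 6.68.
∂Q_x/∂I = −0.009, so E_I = -0.009·(3480/6.68) ≈ -4.69.
E_I < 0: inferior good.

-4.69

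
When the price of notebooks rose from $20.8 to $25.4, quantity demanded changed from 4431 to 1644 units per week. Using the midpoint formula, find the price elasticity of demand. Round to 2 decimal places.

%Δq = (1644 − 4431)/[(4431 + 1644)/2] = -2787/3037.5 ≈ -0.9175.
%Δp = (25.4 − 20.8)/[(20.8 + 25.4)/2] = 4.6/23.1 ≈ 0.1991.
Arc elasticity E = %Δq/%Δp ≈ -0.9175/0.1991 ≈ -4.61.
|E| > 1: demand is elastic over this range.

-4.61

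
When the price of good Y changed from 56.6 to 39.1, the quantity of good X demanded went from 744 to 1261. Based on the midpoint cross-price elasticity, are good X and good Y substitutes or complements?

complements

%ΔQ_x = (1261 − 744)/[(744+1261)/2] = 517/1002.5 ≈ 0.5157.
%ΔP_y = (39.1 − 56.6)/[(56.6+39.1)/2] ≈ -0.3657.
E_xy = 0.5157/-0.3657 ≈ -1.410.
E_xy < 0, so the goods are complements.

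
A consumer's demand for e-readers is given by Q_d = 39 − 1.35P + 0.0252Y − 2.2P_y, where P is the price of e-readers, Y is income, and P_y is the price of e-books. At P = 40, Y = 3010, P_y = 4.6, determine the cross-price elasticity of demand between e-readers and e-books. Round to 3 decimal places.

Q_d = 39 − 1.35(40) + 0.0252(3010) − 2.2(4.6) = 39 − 54 + 75.852 − 10.12 = 50.732.
∂Q_d/∂P_y = −2.2, so E_xy = -2.2·(4.6/50.732) ≈ -0.199.
E_xy < 0: the goods are complements.

-0.199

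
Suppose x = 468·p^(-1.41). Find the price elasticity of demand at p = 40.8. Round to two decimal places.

-1.41

For a Cobb–Douglas (constant-elasticity) form x = A·p^α·…, the elasticity with respect to p equals the exponent α at every point.
Here the exponent on p is -1.41, so the price elasticity of demand is -1.41.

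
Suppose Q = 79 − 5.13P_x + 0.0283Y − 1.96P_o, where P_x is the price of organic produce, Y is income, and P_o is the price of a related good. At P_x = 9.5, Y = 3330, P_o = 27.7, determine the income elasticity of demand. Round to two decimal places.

First evaluate Q: 79 − 5.13(9.5) + 0.0283(3330) − 1.96(27.7) = 79 − 48.735 + 94.239 − 54.292 = 70.212.
∂Q/∂Y = +0.0283, so E_I = 0.0283·(3330/70.212) ≈ 1.34.
E_I > 1: normal good (luxury).

1.34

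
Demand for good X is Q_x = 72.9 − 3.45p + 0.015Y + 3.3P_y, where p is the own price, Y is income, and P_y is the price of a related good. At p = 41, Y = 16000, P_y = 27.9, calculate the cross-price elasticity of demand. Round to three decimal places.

0.349

First evaluate Q_x: 72.9 − 3.45(41) + 0.015(16000) + 3.3(27.9) = 72.9 − 141.45 + 240 + 92.07 = 263.52.
∂Q_x/∂P_y = +3.3, so E_xy = 3.3·(27.9/263.52) ≈ 0.349.
E_xy > 0: the goods are substitutes.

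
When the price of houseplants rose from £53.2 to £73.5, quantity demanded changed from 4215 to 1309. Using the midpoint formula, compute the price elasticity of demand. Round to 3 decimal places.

-3.283

%Δq = (1309 − 4215)/[(4215 + 1309)/2] = -2906/2762 ≈ -1.0521.
%ΔP = (73.5 − 53.2)/[(53.2 + 73.5)/2] = 20.3/63.35 ≈ 0.3204.
Arc elasticity E = %Δq/%ΔP ≈ -1.0521/0.3204 ≈ -3.283.
|E| > 1: demand is elastic over this range.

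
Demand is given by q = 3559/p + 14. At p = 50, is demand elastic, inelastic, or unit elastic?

inelastic

At p = 50, q = 85.18.
dq/dp = −3559/p² = −1.4236.
Point elasticity E = (dq/dp)·(p/q) = -1.4236 × 50/85.18 ≈ -0.836.
|E| ≈ 0.836 < 1, so demand is inelastic.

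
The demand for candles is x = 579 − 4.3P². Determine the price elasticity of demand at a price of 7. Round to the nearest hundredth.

At P = 7, x = 368.3.
dx/dP = −2·4.3·P = −60.2.
Point elasticity E = (dx/dP)·(P/x) = -60.2 × 7/368.3 ≈ -1.14.
|E| > 1, so demand is elastic at this price.

-1.14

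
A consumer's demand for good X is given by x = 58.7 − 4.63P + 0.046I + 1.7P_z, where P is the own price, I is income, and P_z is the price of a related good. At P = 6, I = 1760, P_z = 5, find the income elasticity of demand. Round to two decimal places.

0.67

At the given point, x = 58.7 − 4.63(6) + 0.046(1760) + 1.7(5) = 58.7 − 27.78 + 80.96 + 8.5 = 120.38.
∂x/∂I = +0.046, so E_I = 0.046·(1760/120.38) ≈ 0.67.
E_I ∈ (0,1): normal good (necessity).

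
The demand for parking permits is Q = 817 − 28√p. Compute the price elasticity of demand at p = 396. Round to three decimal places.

At p = 396, Q = 259.807.
dQ/dp = −28/(2√p) = −28/(2·19.8997).
Point elasticity E = (dQ/dp)·(p/Q) = -0.7035 × 396/259.807 ≈ -1.072.
|E| > 1, so demand is elastic at this price.

-1.072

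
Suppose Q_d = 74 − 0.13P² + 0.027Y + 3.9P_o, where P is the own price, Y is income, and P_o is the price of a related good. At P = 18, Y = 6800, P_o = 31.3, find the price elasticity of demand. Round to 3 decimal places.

Substituting, Q_d = 74 − 0.13(18)² + 0.027(6800) + 3.9(31.3) = 74 − 42.12 + 183.6 + 122.07 = 337.55.
∂Q_d/∂P = −2·0.13·P = -4.68, so E_p = -4.68·(18/337.55) ≈ -0.250.
|E_p| < 1: demand is inelastic.

-0.250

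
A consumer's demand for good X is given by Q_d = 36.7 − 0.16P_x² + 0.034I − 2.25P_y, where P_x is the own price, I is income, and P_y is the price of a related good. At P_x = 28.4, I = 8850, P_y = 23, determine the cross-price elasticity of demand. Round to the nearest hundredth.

First evaluate Q_d: 36.7 − 0.16(28.4)² + 0.034(8850) − 2.25(23) = 36.7 − 129.0496 + 300.9 − 51.75 = 156.8004.
∂Q_d/∂P_y = −2.25, so E_xy = -2.25·(23/156.8004) ≈ -0.33.
E_xy < 0: the goods are complements.

-0.33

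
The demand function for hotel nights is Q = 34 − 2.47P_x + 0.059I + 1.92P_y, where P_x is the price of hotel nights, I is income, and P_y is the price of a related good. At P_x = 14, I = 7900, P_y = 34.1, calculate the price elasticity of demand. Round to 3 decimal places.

Substituting, Q = 34 − 2.47(14) + 0.059(7900) + 1.92(34.1) = 34 − 34.58 + 466.1 + 65.472 = 530.992.
∂Q/∂P_x = −2.47, so E_p = (−2.47)·(14/530.992) ≈ -0.065.
|E_p| < 1: demand is inelastic.

-0.065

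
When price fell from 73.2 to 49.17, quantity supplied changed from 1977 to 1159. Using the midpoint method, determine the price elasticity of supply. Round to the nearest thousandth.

1.328

%ΔQ = (1159 − 1977)/[(1977 + 1159)/2] = -818/1568 ≈ -0.5217.
%ΔP = (49.17 − 73.2)/[(73.2 + 49.17)/2] = -24.03/61.185 ≈ -0.3927.
Arc elasticity E = %ΔQ/%ΔP ≈ -0.5217/-0.3927 ≈ 1.328.
|E| > 1: supply is elastic over this range.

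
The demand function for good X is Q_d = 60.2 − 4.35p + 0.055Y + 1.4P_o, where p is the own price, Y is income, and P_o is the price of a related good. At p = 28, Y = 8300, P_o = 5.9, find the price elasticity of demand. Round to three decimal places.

First evaluate Q_d: 60.2 − 4.35(28) + 0.055(8300) + 1.4(5.9) = 60.2 − 121.8 + 456.5 + 8.26 = 403.16.
∂Q_d/∂p = −4.35, so E_p = (−4.35)·(28/403.16) ≈ -0.302.
|E_p| < 1: demand is inelastic.

-0.302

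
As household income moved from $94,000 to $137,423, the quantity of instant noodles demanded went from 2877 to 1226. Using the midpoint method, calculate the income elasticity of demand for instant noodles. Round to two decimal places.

-2.14

%ΔQ = (1226 − 2877)/[(2877+1226)/2] = -1651/2051.5 ≈ -0.8048.
%ΔY = (137,423 − 94,000)/[(94,000+137,423)/2] = 43423/115711.5 ≈ 0.3753.
E_I = %ΔQ/%ΔY ≈ -2.14.
E_I < 0: inferior good.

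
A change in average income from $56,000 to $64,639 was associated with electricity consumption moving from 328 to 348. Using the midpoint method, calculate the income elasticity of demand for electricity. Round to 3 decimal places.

%ΔQ = (348 − 328)/[(328+348)/2] = 20/338 ≈ 0.0592.
%ΔI = (64,639 − 56,000)/[(56,000+64,639)/2] = 8639/60319.5 ≈ 0.1432.
E_I = %ΔQ/%ΔI ≈ 0.413.
E_I ∈ (0,1): normal good (necessity).

0.413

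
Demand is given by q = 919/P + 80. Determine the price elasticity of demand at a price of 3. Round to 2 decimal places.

At P = 3, q = 386.3333.
dq/dP = −919/P² = −102.1111.
Point elasticity E = (dq/dP)·(P/q) = -102.1111 × 3/386.3333 ≈ -0.79.
|E| < 1, so demand is inelastic at this price.

-0.79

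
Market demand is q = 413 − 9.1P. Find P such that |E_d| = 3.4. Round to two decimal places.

Set −bP/(a − bP) = −3.4 ⇒ bP = 3.4(a − bP) ⇒ bP(1+3.4) = 3.4·a.
P = 3.4·413/(9.1·4.4) ≈ 35.07.

35.07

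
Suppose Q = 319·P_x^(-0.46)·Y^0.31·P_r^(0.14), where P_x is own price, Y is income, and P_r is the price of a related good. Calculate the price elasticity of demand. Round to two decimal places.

For a Cobb–Douglas (constant-elasticity) form Q = A·P_x^α·…, the elasticity with respect to P_x equals the exponent α at every point.
Here the exponent on P_x is -0.46, so the price elasticity of demand is -0.46.

-0.46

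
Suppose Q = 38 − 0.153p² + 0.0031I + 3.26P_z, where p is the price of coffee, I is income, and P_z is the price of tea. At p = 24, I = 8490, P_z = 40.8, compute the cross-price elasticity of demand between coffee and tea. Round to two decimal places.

Q = 38 − 0.153(24)² + 0.0031(8490) + 3.26(40.8) = 38 − 88.128 + 26.319 + 133.008 = 109.199.
∂Q/∂P_z = +3.26, so E_xy = 3.26·(40.8/109.199) ≈ 1.22.
E_xy > 0: the goods are substitutes.

1.22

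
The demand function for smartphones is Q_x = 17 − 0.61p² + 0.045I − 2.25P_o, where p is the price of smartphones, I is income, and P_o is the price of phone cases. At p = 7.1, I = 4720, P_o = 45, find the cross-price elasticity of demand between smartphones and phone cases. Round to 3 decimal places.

-1.040

First evaluate Q_x: 17 − 0.61(7.1)² + 0.045(4720) − 2.25(45) = 17 − 30.7501 + 212.4 − 101.25 = 97.3999.
∂Q_x/∂P_o = −2.25, so E_xy = -2.25·(45/97.3999) ≈ -1.040.
E_xy < 0: the goods are complements.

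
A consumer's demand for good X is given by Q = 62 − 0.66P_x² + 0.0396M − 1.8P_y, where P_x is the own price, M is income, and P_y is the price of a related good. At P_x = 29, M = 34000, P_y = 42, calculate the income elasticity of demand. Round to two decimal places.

1.73

Evaluating quantity at (P_x, M, P_y) gives Q = 62 − 0.66(29)² + 0.0396(34000) − 1.8(42) = 62 − 555.06 + 1346.4 − 75.6 = 777.74.
∂Q/∂M = +0.0396, so E_I = 0.0396·(34000/777.74) ≈ 1.73.
E_I > 1: normal good (luxury).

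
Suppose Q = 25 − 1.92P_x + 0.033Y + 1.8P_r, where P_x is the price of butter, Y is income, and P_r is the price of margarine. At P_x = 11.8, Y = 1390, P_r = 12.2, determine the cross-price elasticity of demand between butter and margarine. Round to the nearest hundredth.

First evaluate Q: 25 − 1.92(11.8) + 0.033(1390) + 1.8(12.2) = 25 − 22.656 + 45.87 + 21.96 = 70.174.
∂Q/∂P_r = +1.8, so E_xy = 1.8·(12.2/70.174) ≈ 0.31.
E_xy > 0: the goods are substitutes.

0.31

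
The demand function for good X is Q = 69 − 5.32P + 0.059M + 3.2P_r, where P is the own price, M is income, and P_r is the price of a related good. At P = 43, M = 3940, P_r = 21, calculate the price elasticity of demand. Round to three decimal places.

Q = 69 − 5.32(43) + 0.059(3940) + 3.2(21) = 69 − 228.76 + 232.46 + 67.2 = 139.9.
∂Q/∂P = −5.32, so E_p = (−5.32)·(43/139.9) ≈ -1.635.
|E_p| > 1: demand is elastic.

-1.635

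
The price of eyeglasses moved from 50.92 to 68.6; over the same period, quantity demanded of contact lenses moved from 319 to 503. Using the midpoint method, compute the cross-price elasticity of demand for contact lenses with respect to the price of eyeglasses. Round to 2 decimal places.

%ΔQ_x = (503 − 319)/[(319+503)/2] = 184/411 ≈ 0.4477.
%ΔP_y = (68.6 − 50.92)/[(50.92+68.6)/2] ≈ 0.2959.
E_xy = 0.4477/0.2959 ≈ 1.51.
E_xy > 0, so contact lenses and eyeglasses are substitutes.

1.51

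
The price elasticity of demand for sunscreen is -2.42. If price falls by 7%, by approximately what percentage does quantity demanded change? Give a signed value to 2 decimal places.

16.94

%ΔQ ≈ E × %ΔP = (-2.42) × (-7%) = 16.94%.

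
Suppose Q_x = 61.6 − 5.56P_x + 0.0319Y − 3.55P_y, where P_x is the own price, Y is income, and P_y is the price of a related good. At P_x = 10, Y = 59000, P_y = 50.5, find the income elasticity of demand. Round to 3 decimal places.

Evaluating quantity at (P_x, Y, P_y) gives Q_x = 61.6 − 5.56(10) + 0.0319(59000) − 3.55(50.5) = 61.6 − 55.6 + 1882.1 − 179.275 = 1708.825.
∂Q_x/∂Y = +0.0319, so E_I = 0.0319·(59000/1708.825) ≈ 1.101.
E_I > 1: normal good (luxury).

1.101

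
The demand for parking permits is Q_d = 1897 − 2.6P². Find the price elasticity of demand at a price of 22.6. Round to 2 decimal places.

-4.67

At P = 22.6, Q_d = 569.024.
dQ_d/dP = −2·2.6·P = −117.52.
Point elasticity E = (dQ_d/dP)·(P/Q_d) = -117.52 × 22.6/569.024 ≈ -4.67.
|E| > 1, so demand is elastic at this price.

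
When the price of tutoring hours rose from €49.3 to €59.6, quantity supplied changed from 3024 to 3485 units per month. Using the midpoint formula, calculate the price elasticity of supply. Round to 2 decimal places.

0.75

%ΔQ = (3485 − 3024)/[(3024 + 3485)/2] = 461/3254.5 ≈ 0.1417.
%ΔP = (59.6 − 49.3)/[(49.3 + 59.6)/2] = 10.3/54.45 ≈ 0.1892.
Arc elasticity E = %ΔQ/%ΔP ≈ 0.1417/0.1892 ≈ 0.75.
|E| < 1: supply is inelastic over this range.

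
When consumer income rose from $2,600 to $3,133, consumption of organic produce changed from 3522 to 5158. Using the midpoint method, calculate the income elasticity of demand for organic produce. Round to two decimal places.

2.03

%ΔQ = (5158 − 3522)/[(3522+5158)/2] = 1636/4340 ≈ 0.3770.
%ΔI = (3,133 − 2,600)/[(2,600+3,133)/2] = 533/2866.5 ≈ 0.1859.
E_I = %ΔQ/%ΔI ≈ 2.03.
E_I > 1: normal good (luxury).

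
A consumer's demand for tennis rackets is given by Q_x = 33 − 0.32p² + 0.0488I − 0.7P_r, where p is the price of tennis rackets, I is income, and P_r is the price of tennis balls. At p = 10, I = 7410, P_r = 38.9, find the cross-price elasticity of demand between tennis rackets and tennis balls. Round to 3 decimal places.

-0.081

At the given point, Q_x = 33 − 0.32(10)² + 0.0488(7410) − 0.7(38.9) = 33 − 32 + 361.608 − 27.23 = 335.378.
∂Q_x/∂P_r = −0.7, so E_xy = -0.7·(38.9/335.378) ≈ -0.081.
E_xy < 0: the goods are complements.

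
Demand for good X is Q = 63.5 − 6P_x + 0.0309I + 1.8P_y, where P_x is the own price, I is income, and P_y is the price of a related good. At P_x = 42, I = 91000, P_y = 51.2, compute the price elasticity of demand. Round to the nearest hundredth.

-0.09

At the given point, Q = 63.5 − 6(42) + 0.0309(91000) + 1.8(51.2) = 63.5 − 252 + 2811.9 + 92.16 = 2715.56.
∂Q/∂P_x = −6, so E_p = (−6)·(42/2715.56) ≈ -0.09.
|E_p| < 1: demand is inelastic.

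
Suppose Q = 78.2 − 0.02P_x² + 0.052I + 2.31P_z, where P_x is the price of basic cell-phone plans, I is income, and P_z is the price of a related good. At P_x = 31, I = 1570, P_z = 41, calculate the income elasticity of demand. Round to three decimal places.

Evaluating quantity at (P_x, I, P_z) gives Q = 78.2 − 0.02(31)² + 0.052(1570) + 2.31(41) = 78.2 − 19.22 + 81.64 + 94.71 = 235.33.
∂Q/∂I = +0.052, so E_I = 0.052·(1570/235.33) ≈ 0.347.
E_I ∈ (0,1): normal good (necessity).

0.347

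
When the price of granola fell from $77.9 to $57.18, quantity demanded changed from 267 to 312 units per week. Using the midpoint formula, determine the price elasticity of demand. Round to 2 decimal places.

%Δq = (312 − 267)/[(267 + 312)/2] = 45/289.5 ≈ 0.1554.
%ΔP = (57.18 − 77.9)/[(77.9 + 57.18)/2] = -20.72/67.54 ≈ -0.3068.
Arc elasticity E = %Δq/%ΔP ≈ 0.1554/-0.3068 ≈ -0.51.
|E| < 1: demand is inelastic over this range.

-0.51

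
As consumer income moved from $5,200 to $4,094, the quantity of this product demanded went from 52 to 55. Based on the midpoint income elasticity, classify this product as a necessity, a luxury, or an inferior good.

%ΔQ = (55 − 52)/[(52+55)/2] = 3/53.5 ≈ 0.0561.
%ΔM = (4,094 − 5,200)/[(5,200+4,094)/2] = -1106/4647 ≈ -0.2380.
E_I = %ΔQ/%ΔM ≈ -0.236.
E_I < 0: inferior good.

inferior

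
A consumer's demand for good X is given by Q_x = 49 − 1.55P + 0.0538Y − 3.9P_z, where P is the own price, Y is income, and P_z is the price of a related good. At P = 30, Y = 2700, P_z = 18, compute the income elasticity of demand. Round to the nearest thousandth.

1.873

First evaluate Q_x: 49 − 1.55(30) + 0.0538(2700) − 3.9(18) = 49 − 46.5 + 145.26 − 70.2 = 77.56.
∂Q_x/∂Y = +0.0538, so E_I = 0.0538·(2700/77.56) ≈ 1.873.
E_I > 1: normal good (luxury).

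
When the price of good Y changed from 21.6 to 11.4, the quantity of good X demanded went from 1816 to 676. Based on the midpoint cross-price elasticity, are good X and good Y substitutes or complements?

substitutes

%ΔQ_x = (676 − 1816)/[(1816+676)/2] = -1140/1246 ≈ -0.9149.
%ΔP_y = (11.4 − 21.6)/[(21.6+11.4)/2] ≈ -0.6182.
E_xy = -0.9149/-0.6182 ≈ 1.480.
E_xy > 0, so the goods are substitutes.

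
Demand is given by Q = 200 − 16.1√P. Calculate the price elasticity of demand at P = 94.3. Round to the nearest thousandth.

At P = 94.3, Q = 43.6558.
dQ/dP = −16.1/(2√P) = −16.1/(2·9.7108).
Point elasticity E = (dQ/dP)·(P/Q) = -0.829 × 94.3/43.6558 ≈ -1.791.
|E| > 1, so demand is elastic at this price.

-1.791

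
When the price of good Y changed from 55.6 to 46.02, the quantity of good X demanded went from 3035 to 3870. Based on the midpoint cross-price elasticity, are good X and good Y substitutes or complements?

%ΔQ_x = (3870 − 3035)/[(3035+3870)/2] = 835/3452.5 ≈ 0.2419.
%ΔP_y = (46.02 − 55.6)/[(55.6+46.02)/2] ≈ -0.1885.
E_xy = 0.2419/-0.1885 ≈ -1.283.
E_xy < 0, so the goods are complements.

complements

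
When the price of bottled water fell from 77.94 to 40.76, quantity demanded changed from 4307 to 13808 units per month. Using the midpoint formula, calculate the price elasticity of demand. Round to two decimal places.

%ΔQ = (13808 − 4307)/[(4307 + 13808)/2] = 9501/9057.5 ≈ 1.0490.
%Δp = (40.76 − 77.94)/[(77.94 + 40.76)/2] = -37.18/59.35 ≈ -0.6265.
Arc elasticity E = %ΔQ/%Δp ≈ 1.0490/-0.6265 ≈ -1.67.
|E| > 1: demand is elastic over this range.

-1.67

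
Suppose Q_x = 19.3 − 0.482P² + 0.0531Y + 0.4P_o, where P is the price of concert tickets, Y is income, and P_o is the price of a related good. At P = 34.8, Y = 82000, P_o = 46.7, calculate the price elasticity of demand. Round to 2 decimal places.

Substituting, Q_x = 19.3 − 0.482(34.8)² + 0.0531(82000) + 0.4(46.7) = 19.3 − 583.7213 + 4354.2 + 18.68 = 3808.4587.
∂Q_x/∂P = −2·0.482·P = -33.5472, so E_p = -33.5472·(34.8/3808.4587) ≈ -0.31.
|E_p| < 1: demand is inelastic.

-0.31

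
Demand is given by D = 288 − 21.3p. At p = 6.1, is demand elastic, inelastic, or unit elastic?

At p = 6.1, D = 158.07.
dD/dp = −21.3.
Point elasticity E = (dD/dp)·(p/D) = -21.3 × 6.1/158.07 ≈ -0.822.
|E| ≈ 0.822 < 1, so demand is inelastic.

inelastic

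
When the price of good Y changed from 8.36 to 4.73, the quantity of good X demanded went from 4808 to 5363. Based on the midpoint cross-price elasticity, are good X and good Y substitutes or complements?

complements

%ΔQ_x = (5363 − 4808)/[(4808+5363)/2] = 555/5085.5 ≈ 0.1091.
%ΔP_y = (4.73 − 8.36)/[(8.36+4.73)/2] ≈ -0.5546.
E_xy = 0.1091/-0.5546 ≈ -0.197.
E_xy < 0, so the goods are complements.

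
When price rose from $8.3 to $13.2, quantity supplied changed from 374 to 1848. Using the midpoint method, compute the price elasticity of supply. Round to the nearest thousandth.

2.911

%Δq = (1848 − 374)/[(374 + 1848)/2] = 1474/1111 ≈ 1.3267.
%ΔP = (13.2 − 8.3)/[(8.3 + 13.2)/2] = 4.9/10.75 ≈ 0.4558.
Arc elasticity E = %Δq/%ΔP ≈ 1.3267/0.4558 ≈ 2.911.
|E| > 1: supply is elastic over this range.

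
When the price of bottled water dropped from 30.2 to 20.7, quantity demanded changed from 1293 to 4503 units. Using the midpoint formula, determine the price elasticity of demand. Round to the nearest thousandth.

-2.967

%Δq = (4503 − 1293)/[(1293 + 4503)/2] = 3210/2898 ≈ 1.1077.
%ΔP = (20.7 − 30.2)/[(30.2 + 20.7)/2] = -9.5/25.45 ≈ -0.3733.
Arc elasticity E = %Δq/%ΔP ≈ 1.1077/-0.3733 ≈ -2.967.
|E| > 1: demand is elastic over this range.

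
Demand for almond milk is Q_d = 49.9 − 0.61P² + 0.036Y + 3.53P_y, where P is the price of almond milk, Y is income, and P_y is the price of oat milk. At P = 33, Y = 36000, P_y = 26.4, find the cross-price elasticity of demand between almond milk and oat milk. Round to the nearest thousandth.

0.120

Q_d = 49.9 − 0.61(33)² + 0.036(36000) + 3.53(26.4) = 49.9 − 664.29 + 1296 + 93.192 = 774.802.
∂Q_d/∂P_y = +3.53, so E_xy = 3.53·(26.4/774.802) ≈ 0.120.
E_xy > 0: the goods are substitutes.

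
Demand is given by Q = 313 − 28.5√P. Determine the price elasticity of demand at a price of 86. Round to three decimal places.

-2.713

At P = 86, Q = 48.7019.
dQ/dP = −28.5/(2√P) = −28.5/(2·9.2736).
Point elasticity E = (dQ/dP)·(P/Q) = -1.5366 × 86/48.7019 ≈ -2.713.
|E| > 1, so demand is elastic at this price.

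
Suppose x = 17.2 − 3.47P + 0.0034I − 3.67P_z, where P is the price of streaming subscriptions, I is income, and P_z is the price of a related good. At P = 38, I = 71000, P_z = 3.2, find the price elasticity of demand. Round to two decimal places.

At the given point, x = 17.2 − 3.47(38) + 0.0034(71000) − 3.67(3.2) = 17.2 − 131.86 + 241.4 − 11.744 = 114.996.
∂x/∂P = −3.47, so E_p = (−3.47)·(38/114.996) ≈ -1.15.
|E_p| > 1: demand is elastic.

-1.15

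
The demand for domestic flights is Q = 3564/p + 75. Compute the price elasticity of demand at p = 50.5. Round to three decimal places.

At p = 50.5, Q = 145.5743.
dQ/dp = −3564/p² = −1.3975.
Point elasticity E = (dQ/dp)·(p/Q) = -1.3975 × 50.5/145.5743 ≈ -0.485.
|E| < 1, so demand is inelastic at this price.

-0.485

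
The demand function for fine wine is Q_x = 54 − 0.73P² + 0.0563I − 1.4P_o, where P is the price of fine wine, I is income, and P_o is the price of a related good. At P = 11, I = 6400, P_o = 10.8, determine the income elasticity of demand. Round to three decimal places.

1.159

Q_x = 54 − 0.73(11)² + 0.0563(6400) − 1.4(10.8) = 54 − 88.33 + 360.32 − 15.12 = 310.87.
∂Q_x/∂I = +0.0563, so E_I = 0.0563·(6400/310.87) ≈ 1.159.
E_I > 1: normal good (luxury).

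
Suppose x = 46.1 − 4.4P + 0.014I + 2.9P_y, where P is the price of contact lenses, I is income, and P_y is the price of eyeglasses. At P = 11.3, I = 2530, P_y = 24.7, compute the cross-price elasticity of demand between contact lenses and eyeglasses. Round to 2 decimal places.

Substituting, x = 46.1 − 4.4(11.3) + 0.014(2530) + 2.9(24.7) = 46.1 − 49.72 + 35.42 + 71.63 = 103.43.
∂x/∂P_y = +2.9, so E_xy = 2.9·(24.7/103.43) ≈ 0.69.
E_xy > 0: the goods are substitutes.

0.69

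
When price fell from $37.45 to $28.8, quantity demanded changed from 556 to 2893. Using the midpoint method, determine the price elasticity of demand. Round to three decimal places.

%ΔQ = (2893 − 556)/[(556 + 2893)/2] = 2337/1724.5 ≈ 1.3552.
%Δp = (28.8 − 37.45)/[(37.45 + 28.8)/2] = -8.65/33.125 ≈ -0.2611.
Arc elasticity E = %ΔQ/%Δp ≈ 1.3552/-0.2611 ≈ -5.190.
|E| > 1: demand is elastic over this range.

-5.190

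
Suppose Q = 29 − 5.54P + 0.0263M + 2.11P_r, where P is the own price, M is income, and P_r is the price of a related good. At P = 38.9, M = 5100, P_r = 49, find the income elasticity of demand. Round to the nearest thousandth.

2.629

At the given point, Q = 29 − 5.54(38.9) + 0.0263(5100) + 2.11(49) = 29 − 215.506 + 134.13 + 103.39 = 51.014.
∂Q/∂M = +0.0263, so E_I = 0.0263·(5100/51.014) ≈ 2.629.
E_I > 1: normal good (luxury).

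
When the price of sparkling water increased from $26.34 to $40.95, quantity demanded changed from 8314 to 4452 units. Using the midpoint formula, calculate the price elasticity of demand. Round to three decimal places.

%ΔQ = (4452 − 8314)/[(8314 + 4452)/2] = -3862/6383 ≈ -0.6050.
%ΔP = (40.95 − 26.34)/[(26.34 + 40.95)/2] = 14.61/33.645 ≈ 0.4342.
Arc elasticity E = %ΔQ/%ΔP ≈ -0.6050/0.4342 ≈ -1.393.
|E| > 1: demand is elastic over this range.

-1.393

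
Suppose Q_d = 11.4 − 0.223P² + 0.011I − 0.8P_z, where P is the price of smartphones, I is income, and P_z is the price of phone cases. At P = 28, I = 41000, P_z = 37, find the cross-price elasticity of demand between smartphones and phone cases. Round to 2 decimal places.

-0.11

First evaluate Q_d: 11.4 − 0.223(28)² + 0.011(41000) − 0.8(37) = 11.4 − 174.832 + 451 − 29.6 = 257.968.
∂Q_d/∂P_z = −0.8, so E_xy = -0.8·(37/257.968) ≈ -0.11.
E_xy < 0: the goods are complements.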